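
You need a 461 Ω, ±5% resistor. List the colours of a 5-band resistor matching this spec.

yellow, blue, brown, black, gold

461 Ω = 461 × 10^0.
4 → yellow
6 → blue
1 → brown
Multiplier 10^0 → black.
±5% tolerance → gold.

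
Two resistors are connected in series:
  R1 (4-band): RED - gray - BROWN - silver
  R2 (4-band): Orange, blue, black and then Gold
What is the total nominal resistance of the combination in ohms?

R1: red, grey → 28; brown ×10 → 280 Ω.
R2: orange, blue → 36; black ×1 → 36 Ω.
Series: 280 + 36 = 316 Ω.

316 Ω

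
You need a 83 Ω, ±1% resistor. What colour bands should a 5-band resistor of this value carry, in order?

grey, orange, black, gold, brown

83 Ω = 830 × 10^-1.
8 → grey
3 → orange
0 → black
Multiplier 10^-1 → gold.
±1% tolerance → brown.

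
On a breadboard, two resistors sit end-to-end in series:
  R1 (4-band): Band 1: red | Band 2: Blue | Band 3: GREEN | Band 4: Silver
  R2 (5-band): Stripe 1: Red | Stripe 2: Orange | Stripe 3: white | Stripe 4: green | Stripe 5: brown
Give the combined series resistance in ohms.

R1: red, blue → 26; green ×10^5 → 2600000 Ω.
R2: red, orange, white → 239; green ×10^5 → 23900000 Ω.
Series: 2600000 + 23900000 = 26500000 Ω.

26500000 Ω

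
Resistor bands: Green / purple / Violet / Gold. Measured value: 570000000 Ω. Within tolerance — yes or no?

yes

Green → 5 (first significant figure)
Violet → 7 (second significant figure)
Violet → ×10^7 multiplier
Gold → ±5% tolerance
57 × 10000000 = 570000000 Ω
Allowed range: 541500000 Ω to 598500000 Ω.
570000000 Ω lies inside that range.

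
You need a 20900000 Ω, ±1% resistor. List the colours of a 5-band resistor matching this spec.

red, black, white, green, brown

20900000 Ω = 209 × 10^5.
2 → red
0 → black
9 → white
Multiplier 10^5 → green.
±1% tolerance → brown.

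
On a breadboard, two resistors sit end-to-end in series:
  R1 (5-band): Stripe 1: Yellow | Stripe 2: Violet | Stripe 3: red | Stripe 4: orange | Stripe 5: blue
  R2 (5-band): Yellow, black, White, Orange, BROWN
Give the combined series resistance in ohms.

881000 Ω

R1: yellow, violet, red → 472; orange ×10^3 → 472000 Ω.
R2: yellow, black, white → 409; orange ×10^3 → 409000 Ω.
Series: 472000 + 409000 = 881000 Ω.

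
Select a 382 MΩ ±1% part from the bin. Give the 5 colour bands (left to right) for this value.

382000000 Ω = 382 × 10^6.
3 → orange
8 → grey
2 → red
Multiplier 10^6 → blue.
±1% tolerance → brown.

orange, grey, red, blue, brown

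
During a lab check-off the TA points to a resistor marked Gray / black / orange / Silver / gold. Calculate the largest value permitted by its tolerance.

Grey → 8 (first significant figure)
Black → 0 (second significant figure)
Orange → 3 (third significant figure)
Silver → ×0.01 multiplier
Gold → ±5% tolerance
803 × 0.01 = 8.03 Ω
Largest = 8.03 × (1 + 5/100) = 8.4315 Ω.

8.4315 Ω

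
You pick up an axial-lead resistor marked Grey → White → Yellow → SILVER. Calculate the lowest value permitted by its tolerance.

Grey → 8 (first significant figure)
White → 9 (second significant figure)
Yellow → ×10^4 multiplier
Silver → ±10% tolerance
89 × 10000 = 890000 Ω
Lowest = 890000 × (1 − 10/100) = 801000 Ω.

801000 Ω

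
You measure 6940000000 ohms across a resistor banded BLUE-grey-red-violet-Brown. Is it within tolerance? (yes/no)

Blue → 6 (first significant figure)
Grey → 8 (second significant figure)
Red → 2 (third significant figure)
Violet → ×10^7 multiplier
Brown → ±1% tolerance
682 × 10000000 = 6820000000 Ω
Allowed range: 6751800000 Ω to 6888200000 Ω.
6940000000 ohms lies outside that range.

no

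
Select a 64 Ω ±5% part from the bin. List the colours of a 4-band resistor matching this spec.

blue, yellow, black, gold

64 Ω = 64 × 10^0.
6 → blue
4 → yellow
Multiplier 10^0 → black.
±5% tolerance → gold.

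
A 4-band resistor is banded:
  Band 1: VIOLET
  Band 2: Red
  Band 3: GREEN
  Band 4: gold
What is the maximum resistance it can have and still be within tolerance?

7560000 Ω

Violet → 7 (first significant figure)
Red → 2 (second significant figure)
Green → ×10^5 multiplier
Gold → ±5% tolerance
72 × 100000 = 7200000 Ω
Maximum = 7200000 × (1 + 5/100) = 7560000 Ω.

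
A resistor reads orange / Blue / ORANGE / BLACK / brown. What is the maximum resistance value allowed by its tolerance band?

Orange → 3 (first significant figure)
Blue → 6 (second significant figure)
Orange → 3 (third significant figure)
Black → ×1 multiplier
Brown → ±1% tolerance
363 × 1 = 363 Ω
Maximum = 363 × (1 + 1/100) = 366.63 Ω.

366.63 Ω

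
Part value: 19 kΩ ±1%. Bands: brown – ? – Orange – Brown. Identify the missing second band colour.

19000 Ω = 19 × 10^3.
The second band gives digit 9 of the significand, and 9 is white.

white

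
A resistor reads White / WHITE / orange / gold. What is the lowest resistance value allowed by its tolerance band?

94050 Ω

White → 9 (first significant figure)
White → 9 (second significant figure)
Orange → ×10^3 multiplier
Gold → ±5% tolerance
99 × 1000 = 99000 Ω
Lowest = 99000 × (1 − 5/100) = 94050 Ω.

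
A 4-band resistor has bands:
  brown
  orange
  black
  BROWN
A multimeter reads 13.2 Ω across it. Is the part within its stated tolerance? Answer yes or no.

no

Brown → 1 (first significant figure)
Orange → 3 (second significant figure)
Black → ×1 multiplier
Brown → ±1% tolerance
13 × 1 = 13 Ω
Allowed range: 12.87 Ω to 13.13 Ω.
13.2 Ω lies outside that range.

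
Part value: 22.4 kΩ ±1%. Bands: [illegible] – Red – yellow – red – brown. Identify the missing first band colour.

red

22400 Ω = 224 × 10^2.
The first band gives digit 2 of the significand, and 2 is red.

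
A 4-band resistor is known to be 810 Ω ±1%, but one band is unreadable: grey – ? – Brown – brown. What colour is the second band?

brown

810 Ω = 81 × 10^1.
The second band gives digit 1 of the significand, and 1 is brown.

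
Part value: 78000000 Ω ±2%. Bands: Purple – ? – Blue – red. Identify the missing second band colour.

78000000 Ω = 78 × 10^6.
The second band gives digit 8 of the significand, and 8 is grey.

grey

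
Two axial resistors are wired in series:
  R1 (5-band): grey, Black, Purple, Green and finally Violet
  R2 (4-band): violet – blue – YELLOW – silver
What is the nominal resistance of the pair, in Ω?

81460000 Ω

R1: grey, black, violet → 807; green ×10^5 → 80700000 Ω.
R2: violet, blue → 76; yellow ×10^4 → 760000 Ω.
Series: 80700000 + 760000 = 81460000 Ω.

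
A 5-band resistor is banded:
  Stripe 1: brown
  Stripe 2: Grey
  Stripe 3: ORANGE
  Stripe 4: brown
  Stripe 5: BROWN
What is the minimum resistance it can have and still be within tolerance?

1811.7 Ω

Brown → 1 (first significant figure)
Grey → 8 (second significant figure)
Orange → 3 (third significant figure)
Brown → ×10 multiplier
Brown → ±1% tolerance
183 × 10 = 1830 Ω
Minimum = 1830 × (1 − 1/100) = 1811.7 Ω.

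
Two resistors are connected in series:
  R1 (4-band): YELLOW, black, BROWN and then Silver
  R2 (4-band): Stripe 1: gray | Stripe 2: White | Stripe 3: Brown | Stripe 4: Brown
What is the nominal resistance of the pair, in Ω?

1290 Ω

R1: yellow, black → 40; brown ×10 → 400 Ω.
R2: grey, white → 89; brown ×10 → 890 Ω.
Series: 400 + 890 = 1290 Ω.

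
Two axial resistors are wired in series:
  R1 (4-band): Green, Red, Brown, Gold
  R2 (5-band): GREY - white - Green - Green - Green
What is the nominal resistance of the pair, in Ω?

89500520 Ω

R1: green, red → 52; brown ×10 → 520 Ω.
R2: grey, white, green → 895; green ×10^5 → 89500000 Ω.
Series: 520 + 89500000 = 89500520 Ω.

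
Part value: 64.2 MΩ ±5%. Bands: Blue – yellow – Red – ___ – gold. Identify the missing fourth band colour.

green

64200000 Ω = 642 × 10^5.
The fourth band is the multiplier, 10^5, which is green.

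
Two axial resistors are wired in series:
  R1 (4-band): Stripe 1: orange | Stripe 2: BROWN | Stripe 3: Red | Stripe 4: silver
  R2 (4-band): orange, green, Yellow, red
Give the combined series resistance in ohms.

R1: orange, brown → 31; red ×10^2 → 3100 Ω.
R2: orange, green → 35; yellow ×10^4 → 350000 Ω.
Series: 3100 + 350000 = 353100 Ω.

353100 Ω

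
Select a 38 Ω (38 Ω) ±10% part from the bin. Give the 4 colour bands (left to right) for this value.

orange, grey, black, silver

38 Ω = 38 × 10^0.
3 → orange
8 → grey
Multiplier 10^0 → black.
±10% tolerance → silver.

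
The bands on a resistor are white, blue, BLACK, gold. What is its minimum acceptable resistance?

White → 9 (first significant figure)
Blue → 6 (second significant figure)
Black → ×1 multiplier
Gold → ±5% tolerance
96 × 1 = 96 Ω
Minimum = 96 × (1 − 5/100) = 91.2 Ω.

91.2 Ω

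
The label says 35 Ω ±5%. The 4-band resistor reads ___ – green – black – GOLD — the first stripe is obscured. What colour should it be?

orange

35 Ω = 35 × 10^0.
The first band gives digit 3 of the significand, and 3 is orange.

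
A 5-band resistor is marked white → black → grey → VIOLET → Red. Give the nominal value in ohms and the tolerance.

9080000000 Ω ±2%

White → 9 (first significant figure)
Black → 0 (second significant figure)
Grey → 8 (third significant figure)
Violet → ×10^7 multiplier
Red → ±2% tolerance
908 × 10000000 = 9080000000 Ω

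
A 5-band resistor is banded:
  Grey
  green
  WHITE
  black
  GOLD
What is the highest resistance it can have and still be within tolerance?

Grey → 8 (first significant figure)
Green → 5 (second significant figure)
White → 9 (third significant figure)
Black → ×1 multiplier
Gold → ±5% tolerance
859 × 1 = 859 Ω
Highest = 859 × (1 + 5/100) = 901.95 Ω.

901.95 Ω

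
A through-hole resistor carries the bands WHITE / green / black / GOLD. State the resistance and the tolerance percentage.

White → 9 (first significant figure)
Green → 5 (second significant figure)
Black → ×1 multiplier
Gold → ±5% tolerance
95 × 1 = 95 Ω

95 Ω ±5%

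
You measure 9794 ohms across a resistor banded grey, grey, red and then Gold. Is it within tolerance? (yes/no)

Grey → 8 (first significant figure)
Grey → 8 (second significant figure)
Red → ×10^2 multiplier
Gold → ±5% tolerance
88 × 100 = 8800 Ω
Allowed range: 8360 Ω to 9240 Ω.
9794 ohms lies outside that range.

no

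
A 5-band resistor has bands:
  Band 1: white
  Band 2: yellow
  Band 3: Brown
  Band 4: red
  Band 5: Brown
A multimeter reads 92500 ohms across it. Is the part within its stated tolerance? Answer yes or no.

no

White → 9 (first significant figure)
Yellow → 4 (second significant figure)
Brown → 1 (third significant figure)
Red → ×10^2 multiplier
Brown → ±1% tolerance
941 × 100 = 94100 Ω
Allowed range: 93159 Ω to 95041 Ω.
92500 ohms lies outside that range.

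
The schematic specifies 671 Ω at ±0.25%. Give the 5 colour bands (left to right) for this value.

671 Ω = 671 × 10^0.
6 → blue
7 → violet
1 → brown
Multiplier 10^0 → black.
±0.25% tolerance → blue.

blue, violet, brown, black, blue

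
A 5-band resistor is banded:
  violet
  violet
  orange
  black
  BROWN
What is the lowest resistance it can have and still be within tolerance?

765.27 Ω

Violet → 7 (first significant figure)
Violet → 7 (second significant figure)
Orange → 3 (third significant figure)
Black → ×1 multiplier
Brown → ±1% tolerance
773 × 1 = 773 Ω
Lowest = 773 × (1 − 1/100) = 765.27 Ω.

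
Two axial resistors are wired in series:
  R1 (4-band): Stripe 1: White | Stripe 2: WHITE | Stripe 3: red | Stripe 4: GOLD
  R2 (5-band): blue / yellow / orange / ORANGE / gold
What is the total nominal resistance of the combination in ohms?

652900 Ω

R1: white, white → 99; red ×10^2 → 9900 Ω.
R2: blue, yellow, orange → 643; orange ×10^3 → 643000 Ω.
Series: 9900 + 643000 = 652900 Ω.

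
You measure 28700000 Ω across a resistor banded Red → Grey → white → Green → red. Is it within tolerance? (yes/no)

yes

Red → 2 (first significant figure)
Grey → 8 (second significant figure)
White → 9 (third significant figure)
Green → ×10^5 multiplier
Red → ±2% tolerance
289 × 100000 = 28900000 Ω
Allowed range: 28322000 Ω to 29478000 Ω.
28700000 Ω lies inside that range.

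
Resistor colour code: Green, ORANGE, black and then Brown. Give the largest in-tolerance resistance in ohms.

53.53 Ω

Green → 5 (first significant figure)
Orange → 3 (second significant figure)
Black → ×1 multiplier
Brown → ±1% tolerance
53 × 1 = 53 Ω
Largest = 53 × (1 + 1/100) = 53.53 Ω.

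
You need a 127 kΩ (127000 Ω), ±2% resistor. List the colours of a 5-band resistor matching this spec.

127000 Ω = 127 × 10^3.
1 → brown
2 → red
7 → violet
Multiplier 10^3 → orange.
±2% tolerance → red.

brown, red, violet, orange, red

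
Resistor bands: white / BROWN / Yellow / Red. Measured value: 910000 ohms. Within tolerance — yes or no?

yes

White → 9 (first significant figure)
Brown → 1 (second significant figure)
Yellow → ×10^4 multiplier
Red → ±2% tolerance
91 × 10000 = 910000 Ω
Allowed range: 891800 Ω to 928200 Ω.
910000 ohms lies inside that range.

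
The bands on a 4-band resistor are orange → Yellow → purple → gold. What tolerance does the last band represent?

±5%

The last band, gold, is the tolerance band.
Gold corresponds to ±5%.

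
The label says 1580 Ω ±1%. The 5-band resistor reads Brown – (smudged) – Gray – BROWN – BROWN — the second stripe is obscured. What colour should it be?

1580 Ω = 158 × 10^1.
The second band gives digit 5 of the significand, and 5 is green.

green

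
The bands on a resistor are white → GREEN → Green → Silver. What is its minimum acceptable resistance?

White → 9 (first significant figure)
Green → 5 (second significant figure)
Green → ×10^5 multiplier
Silver → ±10% tolerance
95 × 100000 = 9500000 Ω
Minimum = 9500000 × (1 − 10/100) = 8550000 Ω.

8550000 Ω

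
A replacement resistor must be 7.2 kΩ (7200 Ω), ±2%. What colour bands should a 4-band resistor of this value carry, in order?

7200 Ω = 72 × 10^2.
7 → violet
2 → red
Multiplier 10^2 → red.
±2% tolerance → red.

violet, red, red, red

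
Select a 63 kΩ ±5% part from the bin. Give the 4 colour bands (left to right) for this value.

63000 Ω = 63 × 10^3.
6 → blue
3 → orange
Multiplier 10^3 → orange.
±5% tolerance → gold.

blue, orange, orange, gold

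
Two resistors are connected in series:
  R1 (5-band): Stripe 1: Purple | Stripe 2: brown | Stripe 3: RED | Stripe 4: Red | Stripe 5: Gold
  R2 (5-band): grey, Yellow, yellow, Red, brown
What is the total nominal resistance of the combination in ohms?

R1: violet, brown, red → 712; red ×10^2 → 71200 Ω.
R2: grey, yellow, yellow → 844; red ×10^2 → 84400 Ω.
Series: 71200 + 84400 = 155600 Ω.

155600 Ω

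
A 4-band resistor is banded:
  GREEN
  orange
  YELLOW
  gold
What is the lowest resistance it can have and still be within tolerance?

503500 Ω

Green → 5 (first significant figure)
Orange → 3 (second significant figure)
Yellow → ×10^4 multiplier
Gold → ±5% tolerance
53 × 10000 = 530000 Ω
Lowest = 530000 × (1 − 5/100) = 503500 Ω.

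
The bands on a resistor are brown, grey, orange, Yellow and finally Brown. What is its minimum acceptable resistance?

Brown → 1 (first significant figure)
Grey → 8 (second significant figure)
Orange → 3 (third significant figure)
Yellow → ×10^4 multiplier
Brown → ±1% tolerance
183 × 10000 = 1830000 Ω
Minimum = 1830000 × (1 − 1/100) = 1811700 Ω.

1811700 Ω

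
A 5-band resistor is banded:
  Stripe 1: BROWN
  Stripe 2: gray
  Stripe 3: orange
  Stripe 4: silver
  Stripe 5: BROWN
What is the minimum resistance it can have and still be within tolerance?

Brown → 1 (first significant figure)
Grey → 8 (second significant figure)
Orange → 3 (third significant figure)
Silver → ×0.01 multiplier
Brown → ±1% tolerance
183 × 0.01 = 1.83 Ω
Minimum = 1.83 × (1 − 1/100) = 1.8117 Ω.

1.8117 Ω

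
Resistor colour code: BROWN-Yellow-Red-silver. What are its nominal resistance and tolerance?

Brown → 1 (first significant figure)
Yellow → 4 (second significant figure)
Red → ×10^2 multiplier
Silver → ±10% tolerance
14 × 100 = 1400 Ω

1400 Ω ±10%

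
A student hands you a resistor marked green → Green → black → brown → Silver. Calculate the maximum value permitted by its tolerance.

Green → 5 (first significant figure)
Green → 5 (second significant figure)
Black → 0 (third significant figure)
Brown → ×10 multiplier
Silver → ±10% tolerance
550 × 10 = 5500 Ω
Maximum = 5500 × (1 + 10/100) = 6050 Ω.

6050 Ω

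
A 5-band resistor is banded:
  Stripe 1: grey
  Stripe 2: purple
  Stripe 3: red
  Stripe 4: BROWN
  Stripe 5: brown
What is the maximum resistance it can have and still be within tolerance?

8807.2 Ω

Grey → 8 (first significant figure)
Violet → 7 (second significant figure)
Red → 2 (third significant figure)
Brown → ×10 multiplier
Brown → ±1% tolerance
872 × 10 = 8720 Ω
Maximum = 8720 × (1 + 1/100) = 8807.2 Ω.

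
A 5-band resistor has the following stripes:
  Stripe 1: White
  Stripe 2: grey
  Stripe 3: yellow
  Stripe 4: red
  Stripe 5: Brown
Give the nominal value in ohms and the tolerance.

White → 9 (first significant figure)
Grey → 8 (second significant figure)
Yellow → 4 (third significant figure)
Red → ×10^2 multiplier
Brown → ±1% tolerance
984 × 100 = 98400 Ω

98400 Ω ±1%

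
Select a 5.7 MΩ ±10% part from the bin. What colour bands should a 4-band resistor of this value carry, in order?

green, violet, green, silver

5700000 Ω = 57 × 10^5.
5 → green
7 → violet
Multiplier 10^5 → green.
±10% tolerance → silver.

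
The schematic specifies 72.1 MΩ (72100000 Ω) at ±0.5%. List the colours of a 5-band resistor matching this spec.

violet, red, brown, green, green

72100000 Ω = 721 × 10^5.
7 → violet
2 → red
1 → brown
Multiplier 10^5 → green.
±0.5% tolerance → green.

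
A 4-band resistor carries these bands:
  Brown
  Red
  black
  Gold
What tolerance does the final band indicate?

±5%

The last band, gold, is the tolerance band.
Gold corresponds to ±5%.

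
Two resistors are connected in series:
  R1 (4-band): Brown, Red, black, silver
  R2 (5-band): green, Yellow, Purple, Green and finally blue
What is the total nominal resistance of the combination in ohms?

54700012 Ω

R1: brown, red → 12; black ×1 → 12 Ω.
R2: green, yellow, violet → 547; green ×10^5 → 54700000 Ω.
Series: 12 + 54700000 = 54700012 Ω.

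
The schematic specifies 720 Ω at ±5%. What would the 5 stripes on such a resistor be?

720 Ω = 720 × 10^0.
7 → violet
2 → red
0 → black
Multiplier 10^0 → black.
±5% tolerance → gold.

violet, red, black, black, gold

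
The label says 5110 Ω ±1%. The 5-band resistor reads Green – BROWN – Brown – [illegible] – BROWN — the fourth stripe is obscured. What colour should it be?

5110 Ω = 511 × 10^1.
The fourth band is the multiplier, 10^1, which is brown.

brown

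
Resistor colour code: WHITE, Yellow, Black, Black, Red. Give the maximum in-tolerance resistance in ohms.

958.8 Ω

White → 9 (first significant figure)
Yellow → 4 (second significant figure)
Black → 0 (third significant figure)
Black → ×1 multiplier
Red → ±2% tolerance
940 × 1 = 940 Ω
Maximum = 940 × (1 + 2/100) = 958.8 Ω.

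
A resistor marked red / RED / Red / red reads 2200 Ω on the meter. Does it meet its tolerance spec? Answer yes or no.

yes

Red → 2 (first significant figure)
Red → 2 (second significant figure)
Red → ×10^2 multiplier
Red → ±2% tolerance
22 × 100 = 2200 Ω
Allowed range: 2156 Ω to 2244 Ω.
2200 Ω lies inside that range.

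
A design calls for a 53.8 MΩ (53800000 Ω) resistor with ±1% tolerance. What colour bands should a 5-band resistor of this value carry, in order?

green, orange, grey, green, brown

53800000 Ω = 538 × 10^5.
5 → green
3 → orange
8 → grey
Multiplier 10^5 → green.
±1% tolerance → brown.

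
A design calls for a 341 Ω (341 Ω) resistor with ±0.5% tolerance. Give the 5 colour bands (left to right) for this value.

341 Ω = 341 × 10^0.
3 → orange
4 → yellow
1 → brown
Multiplier 10^0 → black.
±0.5% tolerance → green.

orange, yellow, brown, black, green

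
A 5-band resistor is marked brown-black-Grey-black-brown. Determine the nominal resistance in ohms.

108 Ω

Brown → 1 (first significant figure)
Black → 0 (second significant figure)
Grey → 8 (third significant figure)
Black → ×1 multiplier
108 × 1 = 108 Ω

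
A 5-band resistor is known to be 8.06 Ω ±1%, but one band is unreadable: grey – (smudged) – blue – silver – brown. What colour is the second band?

8.06 Ω = 806 × 10^-2.
The second band gives digit 0 of the significand, and 0 is black.

black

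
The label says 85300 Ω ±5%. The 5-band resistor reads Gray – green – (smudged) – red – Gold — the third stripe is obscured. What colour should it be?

85300 Ω = 853 × 10^2.
The third band gives digit 3 of the significand, and 3 is orange.

orange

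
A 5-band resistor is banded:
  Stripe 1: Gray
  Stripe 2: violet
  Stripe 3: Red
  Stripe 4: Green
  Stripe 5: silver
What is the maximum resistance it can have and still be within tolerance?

Grey → 8 (first significant figure)
Violet → 7 (second significant figure)
Red → 2 (third significant figure)
Green → ×10^5 multiplier
Silver → ±10% tolerance
872 × 100000 = 87200000 Ω
Maximum = 87200000 × (1 + 10/100) = 95920000 Ω.

95920000 Ω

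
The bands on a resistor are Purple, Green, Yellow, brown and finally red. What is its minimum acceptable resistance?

7389.2 Ω

Violet → 7 (first significant figure)
Green → 5 (second significant figure)
Yellow → 4 (third significant figure)
Brown → ×10 multiplier
Red → ±2% tolerance
754 × 10 = 7540 Ω
Minimum = 7540 × (1 − 2/100) = 7389.2 Ω.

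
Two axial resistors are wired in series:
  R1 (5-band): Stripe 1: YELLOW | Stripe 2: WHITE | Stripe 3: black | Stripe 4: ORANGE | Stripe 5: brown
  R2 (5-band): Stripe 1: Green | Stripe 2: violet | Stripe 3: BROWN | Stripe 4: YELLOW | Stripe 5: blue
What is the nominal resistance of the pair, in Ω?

R1: yellow, white, black → 490; orange ×10^3 → 490000 Ω.
R2: green, violet, brown → 571; yellow ×10^4 → 5710000 Ω.
Series: 490000 + 5710000 = 6200000 Ω.

6200000 Ω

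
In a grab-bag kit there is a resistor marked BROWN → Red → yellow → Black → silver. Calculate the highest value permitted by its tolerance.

Brown → 1 (first significant figure)
Red → 2 (second significant figure)
Yellow → 4 (third significant figure)
Black → ×1 multiplier
Silver → ±10% tolerance
124 × 1 = 124 Ω
Highest = 124 × (1 + 10/100) = 136.4 Ω.

136.4 Ω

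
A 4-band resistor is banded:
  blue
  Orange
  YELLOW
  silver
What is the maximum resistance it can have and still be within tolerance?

Blue → 6 (first significant figure)
Orange → 3 (second significant figure)
Yellow → ×10^4 multiplier
Silver → ±10% tolerance
63 × 10000 = 630000 Ω
Maximum = 630000 × (1 + 10/100) = 693000 Ω.

693000 Ω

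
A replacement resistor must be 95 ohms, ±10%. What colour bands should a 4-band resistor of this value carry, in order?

95 Ω = 95 × 10^0.
9 → white
5 → green
Multiplier 10^0 → black.
±10% tolerance → silver.

white, green, black, silver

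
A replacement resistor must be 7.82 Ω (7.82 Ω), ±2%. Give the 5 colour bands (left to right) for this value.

violet, grey, red, silver, red

7.82 Ω = 782 × 10^-2.
7 → violet
8 → grey
2 → red
Multiplier 10^-2 → silver.
±2% tolerance → red.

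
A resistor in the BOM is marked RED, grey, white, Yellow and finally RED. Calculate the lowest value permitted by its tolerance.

2832200 Ω

Red → 2 (first significant figure)
Grey → 8 (second significant figure)
White → 9 (third significant figure)
Yellow → ×10^4 multiplier
Red → ±2% tolerance
289 × 10000 = 2890000 Ω
Lowest = 2890000 × (1 − 2/100) = 2832200 Ω.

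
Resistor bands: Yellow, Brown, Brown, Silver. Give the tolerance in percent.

The last band, silver, is the tolerance band.
Silver corresponds to ±10%.

±10%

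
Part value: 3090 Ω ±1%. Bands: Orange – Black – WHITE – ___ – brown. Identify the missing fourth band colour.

3090 Ω = 309 × 10^1.
The fourth band is the multiplier, 10^1, which is brown.

brown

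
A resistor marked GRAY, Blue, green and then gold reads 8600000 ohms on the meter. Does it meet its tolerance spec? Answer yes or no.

Grey → 8 (first significant figure)
Blue → 6 (second significant figure)
Green → ×10^5 multiplier
Gold → ±5% tolerance
86 × 100000 = 8600000 Ω
Allowed range: 8170000 Ω to 9030000 Ω.
8600000 ohms lies inside that range.

yes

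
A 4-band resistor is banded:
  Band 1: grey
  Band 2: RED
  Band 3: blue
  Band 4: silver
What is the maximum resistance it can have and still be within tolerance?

Grey → 8 (first significant figure)
Red → 2 (second significant figure)
Blue → ×10^6 multiplier
Silver → ±10% tolerance
82 × 1000000 = 82000000 Ω
Maximum = 82000000 × (1 + 10/100) = 90200000 Ω.

90200000 Ω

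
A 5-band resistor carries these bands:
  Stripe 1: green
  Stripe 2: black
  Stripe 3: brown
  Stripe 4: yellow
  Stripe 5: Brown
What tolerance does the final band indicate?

The last band, brown, is the tolerance band.
Brown corresponds to ±1%.

±1%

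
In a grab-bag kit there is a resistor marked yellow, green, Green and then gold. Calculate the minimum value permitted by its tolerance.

4275000 Ω

Yellow → 4 (first significant figure)
Green → 5 (second significant figure)
Green → ×10^5 multiplier
Gold → ±5% tolerance
45 × 100000 = 4500000 Ω
Minimum = 4500000 × (1 − 5/100) = 4275000 Ω.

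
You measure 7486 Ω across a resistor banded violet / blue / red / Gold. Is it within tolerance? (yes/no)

Violet → 7 (first significant figure)
Blue → 6 (second significant figure)
Red → ×10^2 multiplier
Gold → ±5% tolerance
76 × 100 = 7600 Ω
Allowed range: 7220 Ω to 7980 Ω.
7486 Ω lies inside that range.

yes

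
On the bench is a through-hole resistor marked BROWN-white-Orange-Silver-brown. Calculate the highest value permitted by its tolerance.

1.9493 Ω

Brown → 1 (first significant figure)
White → 9 (second significant figure)
Orange → 3 (third significant figure)
Silver → ×0.01 multiplier
Brown → ±1% tolerance
193 × 0.01 = 1.93 Ω
Highest = 1.93 × (1 + 1/100) = 1.9493 Ω.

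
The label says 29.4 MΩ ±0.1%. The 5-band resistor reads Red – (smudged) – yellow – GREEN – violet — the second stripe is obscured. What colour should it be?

29400000 Ω = 294 × 10^5.
The second band gives digit 9 of the significand, and 9 is white.

white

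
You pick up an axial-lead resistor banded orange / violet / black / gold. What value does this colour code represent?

Orange → 3 (first significant figure)
Violet → 7 (second significant figure)
Black → ×1 multiplier
37 × 1 = 37 Ω

37 Ω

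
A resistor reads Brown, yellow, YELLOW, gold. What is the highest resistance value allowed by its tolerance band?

Brown → 1 (first significant figure)
Yellow → 4 (second significant figure)
Yellow → ×10^4 multiplier
Gold → ±5% tolerance
14 × 10000 = 140000 Ω
Highest = 140000 × (1 + 5/100) = 147000 Ω.

147000 Ω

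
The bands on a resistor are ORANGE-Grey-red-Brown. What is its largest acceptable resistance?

Orange → 3 (first significant figure)
Grey → 8 (second significant figure)
Red → ×10^2 multiplier
Brown → ±1% tolerance
38 × 100 = 3800 Ω
Largest = 3800 × (1 + 1/100) = 3838 Ω.

3838 Ω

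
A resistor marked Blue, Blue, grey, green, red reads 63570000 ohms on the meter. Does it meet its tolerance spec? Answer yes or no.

no

Blue → 6 (first significant figure)
Blue → 6 (second significant figure)
Grey → 8 (third significant figure)
Green → ×10^5 multiplier
Red → ±2% tolerance
668 × 100000 = 66800000 Ω
Allowed range: 65464000 Ω to 68136000 Ω.
63570000 ohms lies outside that range.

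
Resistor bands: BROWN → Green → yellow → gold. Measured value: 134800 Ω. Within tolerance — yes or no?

Brown → 1 (first significant figure)
Green → 5 (second significant figure)
Yellow → ×10^4 multiplier
Gold → ±5% tolerance
15 × 10000 = 150000 Ω
Allowed range: 142500 Ω to 157500 Ω.
134800 Ω lies outside that range.

no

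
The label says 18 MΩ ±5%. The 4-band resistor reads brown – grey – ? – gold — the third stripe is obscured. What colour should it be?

18000000 Ω = 18 × 10^6.
The third band is the multiplier, 10^6, which is blue.

blue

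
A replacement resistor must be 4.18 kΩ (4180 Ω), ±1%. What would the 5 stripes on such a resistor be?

yellow, brown, grey, brown, brown

4180 Ω = 418 × 10^1.
4 → yellow
1 → brown
8 → grey
Multiplier 10^1 → brown.
±1% tolerance → brown.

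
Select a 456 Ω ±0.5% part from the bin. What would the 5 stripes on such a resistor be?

yellow, green, blue, black, green

456 Ω = 456 × 10^0.
4 → yellow
5 → green
6 → blue
Multiplier 10^0 → black.
±0.5% tolerance → green.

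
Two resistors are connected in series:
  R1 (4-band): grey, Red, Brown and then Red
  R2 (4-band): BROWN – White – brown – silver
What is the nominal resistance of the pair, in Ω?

R1: grey, red → 82; brown ×10 → 820 Ω.
R2: brown, white → 19; brown ×10 → 190 Ω.
Series: 820 + 190 = 1010 Ω.

1010 Ω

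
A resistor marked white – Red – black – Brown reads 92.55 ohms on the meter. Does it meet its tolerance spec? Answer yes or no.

yes

White → 9 (first significant figure)
Red → 2 (second significant figure)
Black → ×1 multiplier
Brown → ±1% tolerance
92 × 1 = 92 Ω
Allowed range: 91.08 Ω to 92.92 Ω.
92.55 ohms lies inside that range.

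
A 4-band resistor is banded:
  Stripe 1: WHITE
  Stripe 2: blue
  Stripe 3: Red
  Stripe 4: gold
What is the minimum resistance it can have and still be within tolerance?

9120 Ω

White → 9 (first significant figure)
Blue → 6 (second significant figure)
Red → ×10^2 multiplier
Gold → ±5% tolerance
96 × 100 = 9600 Ω
Minimum = 9600 × (1 − 5/100) = 9120 Ω.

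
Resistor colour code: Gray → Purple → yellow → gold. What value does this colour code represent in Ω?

870000 Ω

Grey → 8 (first significant figure)
Violet → 7 (second significant figure)
Yellow → ×10^4 multiplier
87 × 10000 = 870000 Ω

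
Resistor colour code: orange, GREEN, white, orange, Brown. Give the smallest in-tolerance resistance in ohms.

355410 Ω

Orange → 3 (first significant figure)
Green → 5 (second significant figure)
White → 9 (third significant figure)
Orange → ×10^3 multiplier
Brown → ±1% tolerance
359 × 1000 = 359000 Ω
Smallest = 359000 × (1 − 1/100) = 355410 Ω.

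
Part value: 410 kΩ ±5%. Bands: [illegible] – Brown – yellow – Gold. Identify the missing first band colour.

410000 Ω = 41 × 10^4.
The first band gives digit 4 of the significand, and 4 is yellow.

yellow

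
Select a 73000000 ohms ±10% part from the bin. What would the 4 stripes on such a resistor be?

73000000 Ω = 73 × 10^6.
7 → violet
3 → orange
Multiplier 10^6 → blue.
±10% tolerance → silver.

violet, orange, blue, silver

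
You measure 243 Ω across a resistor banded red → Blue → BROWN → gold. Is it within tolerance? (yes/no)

Red → 2 (first significant figure)
Blue → 6 (second significant figure)
Brown → ×10 multiplier
Gold → ±5% tolerance
26 × 10 = 260 Ω
Allowed range: 247 Ω to 273 Ω.
243 Ω lies outside that range.

no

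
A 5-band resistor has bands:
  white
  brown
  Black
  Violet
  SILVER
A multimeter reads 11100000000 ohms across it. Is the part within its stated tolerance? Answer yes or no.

no

White → 9 (first significant figure)
Brown → 1 (second significant figure)
Black → 0 (third significant figure)
Violet → ×10^7 multiplier
Silver → ±10% tolerance
910 × 10000000 = 9100000000 Ω
Allowed range: 8190000000 Ω to 10010000000 Ω.
11100000000 ohms lies outside that range.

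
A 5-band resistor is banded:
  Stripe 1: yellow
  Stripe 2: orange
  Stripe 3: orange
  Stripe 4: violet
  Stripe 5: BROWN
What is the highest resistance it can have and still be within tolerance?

4373300000 Ω

Yellow → 4 (first significant figure)
Orange → 3 (second significant figure)
Orange → 3 (third significant figure)
Violet → ×10^7 multiplier
Brown → ±1% tolerance
433 × 10000000 = 4330000000 Ω
Highest = 4330000000 × (1 + 1/100) = 4373300000 Ω.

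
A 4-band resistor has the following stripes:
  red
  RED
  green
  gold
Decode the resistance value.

Red → 2 (first significant figure)
Red → 2 (second significant figure)
Green → ×10^5 multiplier
22 × 100000 = 2200000 Ω

2200000 Ω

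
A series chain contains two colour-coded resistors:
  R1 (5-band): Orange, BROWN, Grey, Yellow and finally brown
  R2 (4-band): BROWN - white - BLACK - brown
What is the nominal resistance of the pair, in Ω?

R1: orange, brown, grey → 318; yellow ×10^4 → 3180000 Ω.
R2: brown, white → 19; black ×1 → 19 Ω.
Series: 3180000 + 19 = 3180019 Ω.

3180019 Ω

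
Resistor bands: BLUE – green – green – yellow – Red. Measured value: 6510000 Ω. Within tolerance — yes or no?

yes

Blue → 6 (first significant figure)
Green → 5 (second significant figure)
Green → 5 (third significant figure)
Yellow → ×10^4 multiplier
Red → ±2% tolerance
655 × 10000 = 6550000 Ω
Allowed range: 6419000 Ω to 6681000 Ω.
6510000 Ω lies inside that range.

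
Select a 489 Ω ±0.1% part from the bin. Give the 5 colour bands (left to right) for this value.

yellow, grey, white, black, violet

489 Ω = 489 × 10^0.
4 → yellow
8 → grey
9 → white
Multiplier 10^0 → black.
±0.1% tolerance → violet.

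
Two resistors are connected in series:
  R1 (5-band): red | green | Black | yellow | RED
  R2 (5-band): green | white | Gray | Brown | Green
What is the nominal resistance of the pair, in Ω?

R1: red, green, black → 250; yellow ×10^4 → 2500000 Ω.
R2: green, white, grey → 598; brown ×10 → 5980 Ω.
Series: 2500000 + 5980 = 2505980 Ω.

2505980 Ω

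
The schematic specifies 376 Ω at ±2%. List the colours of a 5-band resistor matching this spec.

orange, violet, blue, black, red

376 Ω = 376 × 10^0.
3 → orange
7 → violet
6 → blue
Multiplier 10^0 → black.
±2% tolerance → red.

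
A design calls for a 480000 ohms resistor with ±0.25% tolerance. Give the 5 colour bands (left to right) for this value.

yellow, grey, black, orange, blue

480000 Ω = 480 × 10^3.
4 → yellow
8 → grey
0 → black
Multiplier 10^3 → orange.
±0.25% tolerance → blue.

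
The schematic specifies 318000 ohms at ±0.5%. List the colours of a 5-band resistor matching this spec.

orange, brown, grey, orange, green

318000 Ω = 318 × 10^3.
3 → orange
1 → brown
8 → grey
Multiplier 10^3 → orange.
±0.5% tolerance → green.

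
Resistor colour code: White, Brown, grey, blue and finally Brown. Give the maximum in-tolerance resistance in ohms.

White → 9 (first significant figure)
Brown → 1 (second significant figure)
Grey → 8 (third significant figure)
Blue → ×10^6 multiplier
Brown → ±1% tolerance
918 × 1000000 = 918000000 Ω
Maximum = 918000000 × (1 + 1/100) = 927180000 Ω.

927180000 Ω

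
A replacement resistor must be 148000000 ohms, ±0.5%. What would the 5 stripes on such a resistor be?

brown, yellow, grey, blue, green

148000000 Ω = 148 × 10^6.
1 → brown
4 → yellow
8 → grey
Multiplier 10^6 → blue.
±0.5% tolerance → green.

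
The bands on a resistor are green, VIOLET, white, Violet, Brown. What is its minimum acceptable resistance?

Green → 5 (first significant figure)
Violet → 7 (second significant figure)
White → 9 (third significant figure)
Violet → ×10^7 multiplier
Brown → ±1% tolerance
579 × 10000000 = 5790000000 Ω
Minimum = 5790000000 × (1 − 1/100) = 5732100000 Ω.

5732100000 Ω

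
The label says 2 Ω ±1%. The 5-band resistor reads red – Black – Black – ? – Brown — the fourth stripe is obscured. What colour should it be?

silver

2 Ω = 200 × 10^-2.
The fourth band is the multiplier, 10^-2, which is silver.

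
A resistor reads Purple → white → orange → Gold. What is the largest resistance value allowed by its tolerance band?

82950 Ω

Violet → 7 (first significant figure)
White → 9 (second significant figure)
Orange → ×10^3 multiplier
Gold → ±5% tolerance
79 × 1000 = 79000 Ω
Largest = 79000 × (1 + 5/100) = 82950 Ω.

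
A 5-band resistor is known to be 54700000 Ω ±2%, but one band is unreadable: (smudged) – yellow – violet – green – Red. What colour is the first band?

green

54700000 Ω = 547 × 10^5.
The first band gives digit 5 of the significand, and 5 is green.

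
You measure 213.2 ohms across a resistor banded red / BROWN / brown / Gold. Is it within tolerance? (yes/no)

Red → 2 (first significant figure)
Brown → 1 (second significant figure)
Brown → ×10 multiplier
Gold → ±5% tolerance
21 × 10 = 210 Ω
Allowed range: 199.5 Ω to 220.5 Ω.
213.2 ohms lies inside that range.

yes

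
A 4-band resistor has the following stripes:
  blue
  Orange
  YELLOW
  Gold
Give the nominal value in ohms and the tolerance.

Blue → 6 (first significant figure)
Orange → 3 (second significant figure)
Yellow → ×10^4 multiplier
Gold → ±5% tolerance
63 × 10000 = 630000 Ω

630000 Ω ±5%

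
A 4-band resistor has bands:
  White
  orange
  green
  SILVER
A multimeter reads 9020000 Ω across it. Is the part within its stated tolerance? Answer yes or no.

White → 9 (first significant figure)
Orange → 3 (second significant figure)
Green → ×10^5 multiplier
Silver → ±10% tolerance
93 × 100000 = 9300000 Ω
Allowed range: 8370000 Ω to 10230000 Ω.
9020000 Ω lies inside that range.

yes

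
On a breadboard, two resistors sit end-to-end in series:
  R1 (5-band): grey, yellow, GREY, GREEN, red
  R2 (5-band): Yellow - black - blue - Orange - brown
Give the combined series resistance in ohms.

R1: grey, yellow, grey → 848; green ×10^5 → 84800000 Ω.
R2: yellow, black, blue → 406; orange ×10^3 → 406000 Ω.
Series: 84800000 + 406000 = 85206000 Ω.

85206000 Ω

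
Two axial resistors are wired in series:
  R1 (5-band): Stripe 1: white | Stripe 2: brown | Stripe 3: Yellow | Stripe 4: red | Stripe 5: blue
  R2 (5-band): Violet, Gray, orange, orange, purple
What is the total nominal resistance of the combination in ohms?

R1: white, brown, yellow → 914; red ×10^2 → 91400 Ω.
R2: violet, grey, orange → 783; orange ×10^3 → 783000 Ω.
Series: 91400 + 783000 = 874400 Ω.

874400 Ω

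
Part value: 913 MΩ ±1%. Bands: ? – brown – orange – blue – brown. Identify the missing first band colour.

913000000 Ω = 913 × 10^6.
The first band gives digit 9 of the significand, and 9 is white.

white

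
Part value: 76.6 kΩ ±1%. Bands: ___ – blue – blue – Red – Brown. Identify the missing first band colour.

76600 Ω = 766 × 10^2.
The first band gives digit 7 of the significand, and 7 is violet.

violet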